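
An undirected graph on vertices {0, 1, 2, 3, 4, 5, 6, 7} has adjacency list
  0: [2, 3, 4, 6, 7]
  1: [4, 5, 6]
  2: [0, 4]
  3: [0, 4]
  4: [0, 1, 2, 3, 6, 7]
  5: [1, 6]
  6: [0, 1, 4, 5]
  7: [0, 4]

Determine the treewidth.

A width-2 tree decomposition is:
Bags: B1 = {1, 4, 6}  B2 = {0, 4, 6}  B3 = {0, 2, 4}  B4 = {0, 4, 7}  B5 = {1, 5, 6}  B6 = {0, 3, 4}
Tree: B1–B2, B2–B3, B2–B4, B1–B5, B4–B6
The largest bag has 3 vertices, giving width 2; this decomposition certifies tw(G) ≤ 2. On the other hand G contains the 3-clique {0, 2, 4}. A clique must lie in a single bag of any decomposition, so no decomposition can have width below 2. Combining the bounds, tw(G) = 2.

2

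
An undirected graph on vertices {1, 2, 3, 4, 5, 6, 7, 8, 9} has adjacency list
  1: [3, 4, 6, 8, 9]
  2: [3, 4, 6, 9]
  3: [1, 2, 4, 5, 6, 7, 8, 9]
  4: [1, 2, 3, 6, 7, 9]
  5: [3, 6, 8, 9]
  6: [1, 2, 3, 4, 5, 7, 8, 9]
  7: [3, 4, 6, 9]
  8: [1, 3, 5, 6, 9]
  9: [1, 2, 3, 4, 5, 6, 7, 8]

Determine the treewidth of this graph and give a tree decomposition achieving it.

Each bag holds 5 vertices, so the decomposition has width 4, which upper-bounds the treewidth. For the lower bound, the 5 vertices {1, 3, 6, 8, 9} are pairwise adjacent, and any tree decomposition puts a clique entirely inside one bag — forcing width ≥ 4. Therefore the treewidth is 4.

Treewidth 4.
One optimal decomposition is:
Bags: B1 = {1, 3, 6, 8, 9}  B2 = {1, 3, 4, 6, 9}  B3 = {3, 4, 6, 7, 9}  B4 = {3, 5, 6, 8, 9}  B5 = {2, 3, 4, 6, 9}
Tree: B1–B2, B2–B3, B1–B4, B2–B5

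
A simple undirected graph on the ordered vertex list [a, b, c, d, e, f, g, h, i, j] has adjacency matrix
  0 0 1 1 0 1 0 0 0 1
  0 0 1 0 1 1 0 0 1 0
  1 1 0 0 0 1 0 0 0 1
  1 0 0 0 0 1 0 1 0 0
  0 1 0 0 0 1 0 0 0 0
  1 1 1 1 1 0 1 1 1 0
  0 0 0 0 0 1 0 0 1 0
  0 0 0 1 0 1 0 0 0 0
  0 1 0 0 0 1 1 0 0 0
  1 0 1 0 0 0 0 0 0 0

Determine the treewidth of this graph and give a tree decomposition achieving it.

Each bag holds 3 vertices, so the decomposition has width 2, which upper-bounds the treewidth. For the lower bound, the 3 vertices {a, c, j} are pairwise adjacent, and any tree decomposition puts a clique entirely inside one bag — forcing width ≥ 2. The upper and lower bounds meet at 2, so that is the treewidth.

Treewidth 2.
One optimal decomposition is:
Bags: B1 = {a, c, j}  B2 = {a, c, f}  B3 = {b, c, f}  B4 = {a, d, f}  B5 = {b, f, i}  B6 = {d, f, h}  B7 = {f, g, i}  B8 = {b, e, f}
Tree: B1–B2, B2–B3, B2–B4, B3–B5, B4–B6, B5–B7, B5–B8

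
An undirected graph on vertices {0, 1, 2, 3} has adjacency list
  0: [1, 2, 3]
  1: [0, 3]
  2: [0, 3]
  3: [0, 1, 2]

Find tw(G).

2

A width-2 tree decomposition is:
Bags: B1 = {0, 1, 3}  B2 = {0, 2, 3}
Tree: B1–B2
The largest bag has 3 vertices, giving width 2; this decomposition certifies tw(G) ≤ 2. On the other hand G contains the 3-clique {0, 1, 3}. A clique must lie in a single bag of any decomposition, so no decomposition can have width below 2. Combining the bounds, tw(G) = 2.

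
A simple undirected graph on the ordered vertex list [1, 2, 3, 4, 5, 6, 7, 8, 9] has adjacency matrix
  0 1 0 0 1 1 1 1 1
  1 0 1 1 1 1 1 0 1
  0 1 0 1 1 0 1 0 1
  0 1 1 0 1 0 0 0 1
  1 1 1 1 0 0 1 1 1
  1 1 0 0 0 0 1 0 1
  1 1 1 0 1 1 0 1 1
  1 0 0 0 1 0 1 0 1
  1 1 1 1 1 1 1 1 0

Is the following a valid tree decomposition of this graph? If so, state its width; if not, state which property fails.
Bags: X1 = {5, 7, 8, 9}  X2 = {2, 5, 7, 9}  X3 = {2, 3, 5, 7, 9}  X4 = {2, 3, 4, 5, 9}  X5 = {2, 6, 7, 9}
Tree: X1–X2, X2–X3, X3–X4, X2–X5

A tree decomposition must satisfy three properties: every vertex lies in some bag; for every edge, both endpoints lie together in some bag; and for every vertex, the bags containing it form a connected subtree. Here vertex 1 appears in no bag, so the decomposition is invalid.

No — vertex 1 appears in no bag.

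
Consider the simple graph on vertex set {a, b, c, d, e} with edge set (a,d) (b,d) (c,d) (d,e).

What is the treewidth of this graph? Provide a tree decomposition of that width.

Treewidth 1.
Bags: B1 = {d, e}  B2 = {a, d}  B3 = {b, d}  B4 = {c, d}
Tree: B1–B2, B1–B3, B1–B4

The largest bag has 2 vertices, giving width 1; this decomposition certifies tw(G) ≤ 1. Since G has at least one edge (e.g. e–d), it is not an edgeless graph, so tw(G) ≥ 1. Combining the bounds, tw(G) = 1.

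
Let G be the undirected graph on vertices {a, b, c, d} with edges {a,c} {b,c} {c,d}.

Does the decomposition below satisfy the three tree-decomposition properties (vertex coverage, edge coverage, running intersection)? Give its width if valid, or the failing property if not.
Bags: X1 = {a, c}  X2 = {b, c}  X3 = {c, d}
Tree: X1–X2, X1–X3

Vertex coverage: the bags together contain {a, b, c, d}, the full vertex set. Edge coverage: each edge of G has both endpoints in at least one bag. Running intersection: for every vertex, the bags containing it form a connected subtree. All three properties hold, so this is a valid tree decomposition of width max|bag| − 1 = 1, and hence tw(G) ≤ 1.

Yes; width 1.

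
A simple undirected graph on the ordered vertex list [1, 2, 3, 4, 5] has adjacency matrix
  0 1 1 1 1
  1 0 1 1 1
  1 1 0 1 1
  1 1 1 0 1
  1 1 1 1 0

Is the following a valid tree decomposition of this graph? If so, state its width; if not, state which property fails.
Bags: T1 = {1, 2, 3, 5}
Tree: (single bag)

A tree decomposition must satisfy three properties: every vertex lies in some bag; for every edge, both endpoints lie together in some bag; and for every vertex, the bags containing it form a connected subtree. Here vertex 4 appears in no bag, so the decomposition is invalid.

No — vertex 4 appears in no bag.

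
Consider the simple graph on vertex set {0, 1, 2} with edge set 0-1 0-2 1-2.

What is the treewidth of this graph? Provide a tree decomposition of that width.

A single bag containing all 3 vertices is trivially a valid decomposition of width 2. Conversely, {0, 1, 2} is a clique of size 3, and the vertices of any clique must share a bag in every tree decomposition; so some bag has ≥ 3 vertices and tw(G) ≥ 2. Therefore the treewidth is 2.

Treewidth 2.
Bags: B1 = {0, 1, 2}
Tree: (single bag)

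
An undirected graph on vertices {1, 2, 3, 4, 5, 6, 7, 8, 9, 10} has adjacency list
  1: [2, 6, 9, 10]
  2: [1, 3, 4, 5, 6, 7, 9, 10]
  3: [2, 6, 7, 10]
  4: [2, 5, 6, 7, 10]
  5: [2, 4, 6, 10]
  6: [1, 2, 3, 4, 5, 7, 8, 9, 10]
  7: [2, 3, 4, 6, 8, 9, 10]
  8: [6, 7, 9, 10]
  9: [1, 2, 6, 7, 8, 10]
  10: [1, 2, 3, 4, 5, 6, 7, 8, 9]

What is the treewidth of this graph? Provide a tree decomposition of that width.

Treewidth 4.
Bags: B1 = {2, 3, 6, 7, 10}  B2 = {2, 4, 6, 7, 10}  B3 = {2, 6, 7, 9, 10}  B4 = {1, 2, 6, 9, 10}  B5 = {6, 7, 8, 9, 10}  B6 = {2, 4, 5, 6, 10}
Tree: B1–B2, B1–B3, B3–B4, B3–B5, B2–B6

Each bag holds 5 vertices, so the decomposition has width 4, which upper-bounds the treewidth. For the lower bound, the 5 vertices {6, 7, 8, 9, 10} are pairwise adjacent, and any tree decomposition puts a clique entirely inside one bag — forcing width ≥ 4. Hence tw(G) = 4 exactly.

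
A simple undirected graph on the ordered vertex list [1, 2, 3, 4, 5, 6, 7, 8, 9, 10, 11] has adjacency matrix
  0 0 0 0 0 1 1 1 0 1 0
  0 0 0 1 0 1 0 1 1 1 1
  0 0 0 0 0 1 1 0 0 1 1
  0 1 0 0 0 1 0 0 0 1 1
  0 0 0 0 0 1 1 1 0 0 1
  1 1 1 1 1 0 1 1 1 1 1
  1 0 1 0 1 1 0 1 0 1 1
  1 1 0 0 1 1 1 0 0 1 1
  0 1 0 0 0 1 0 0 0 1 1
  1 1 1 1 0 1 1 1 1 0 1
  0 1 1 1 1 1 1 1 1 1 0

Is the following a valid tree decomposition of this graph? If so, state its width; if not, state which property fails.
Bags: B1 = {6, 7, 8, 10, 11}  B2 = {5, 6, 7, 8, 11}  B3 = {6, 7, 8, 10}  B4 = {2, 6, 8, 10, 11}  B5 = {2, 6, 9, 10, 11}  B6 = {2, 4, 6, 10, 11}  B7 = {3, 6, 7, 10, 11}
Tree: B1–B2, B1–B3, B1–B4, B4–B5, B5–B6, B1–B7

No — vertex 1 appears in no bag.

A tree decomposition must satisfy three properties: every vertex lies in some bag; for every edge, both endpoints lie together in some bag; and for every vertex, the bags containing it form a connected subtree. Here vertex 1 appears in no bag, so the decomposition is invalid.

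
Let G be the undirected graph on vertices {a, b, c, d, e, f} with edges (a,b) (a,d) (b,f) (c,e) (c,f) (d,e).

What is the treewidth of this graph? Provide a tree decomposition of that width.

Treewidth 2.
One optimal decomposition is:
Bags: B1 = {a, b, f}  B2 = {a, d, f}  B3 = {d, e, f}  B4 = {c, e, f}
Tree: B1–B2, B2–B3, B3–B4

Every bag has size at most 3, so the width is 3 − 1 = 2 and tw(G) ≤ 2. Since f–b–a–d–e–c–f is a cycle in G, G is not acyclic. Forests are exactly the graphs of treewidth ≤ 1, so tw(G) ≥ 2. Therefore the treewidth is 2.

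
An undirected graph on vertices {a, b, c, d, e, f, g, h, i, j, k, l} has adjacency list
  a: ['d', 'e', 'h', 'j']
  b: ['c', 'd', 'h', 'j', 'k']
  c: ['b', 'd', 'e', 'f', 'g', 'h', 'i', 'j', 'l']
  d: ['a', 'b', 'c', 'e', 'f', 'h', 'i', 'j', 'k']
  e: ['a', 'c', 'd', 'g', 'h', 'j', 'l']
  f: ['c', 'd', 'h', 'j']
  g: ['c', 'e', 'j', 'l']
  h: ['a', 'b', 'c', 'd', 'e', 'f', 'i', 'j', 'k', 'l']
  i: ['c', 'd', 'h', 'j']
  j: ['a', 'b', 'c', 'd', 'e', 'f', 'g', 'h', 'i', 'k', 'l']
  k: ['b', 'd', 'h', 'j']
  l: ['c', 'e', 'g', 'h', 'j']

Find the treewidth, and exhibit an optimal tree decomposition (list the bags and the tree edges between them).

Treewidth 4.
Bags: B1 = {c, e, h, j, l}  B2 = {c, d, e, h, j}  B3 = {c, e, g, j, l}  B4 = {c, d, f, h, j}  B5 = {a, d, e, h, j}  B6 = {b, c, d, h, j}  B7 = {b, d, h, j, k}  B8 = {c, d, h, i, j}
Tree: B1–B2, B1–B3, B2–B4, B2–B5, B4–B6, B6–B7, B2–B8

The largest bag has 5 vertices, giving width 4; this decomposition certifies tw(G) ≤ 4. On the other hand G contains the 5-clique {c, e, g, j, l}. A clique must lie in a single bag of any decomposition, so no decomposition can have width below 4. The upper and lower bounds meet at 4, so that is the treewidth.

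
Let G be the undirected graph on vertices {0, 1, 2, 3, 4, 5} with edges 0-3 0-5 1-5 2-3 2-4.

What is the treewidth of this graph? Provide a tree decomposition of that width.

Each bag holds 2 vertices, so the decomposition has width 1, which upper-bounds the treewidth. Since G has at least one edge (e.g. 4–2), it is not an edgeless graph, so tw(G) ≥ 1. Hence tw(G) = 1 exactly.

Treewidth 1.
One optimal decomposition is:
Bags: B1 = {2, 4}  B2 = {2, 3}  B3 = {0, 3}  B4 = {0, 5}  B5 = {1, 5}
Tree: B1–B2, B2–B3, B3–B4, B4–B5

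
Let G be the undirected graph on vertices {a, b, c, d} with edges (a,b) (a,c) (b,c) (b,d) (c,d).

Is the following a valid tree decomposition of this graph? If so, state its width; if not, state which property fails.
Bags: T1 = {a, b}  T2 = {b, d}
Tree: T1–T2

No — vertex c appears in no bag.

A tree decomposition must satisfy three properties: every vertex lies in some bag; for every edge, both endpoints lie together in some bag; and for every vertex, the bags containing it form a connected subtree. Here vertex c appears in no bag, so the decomposition is invalid.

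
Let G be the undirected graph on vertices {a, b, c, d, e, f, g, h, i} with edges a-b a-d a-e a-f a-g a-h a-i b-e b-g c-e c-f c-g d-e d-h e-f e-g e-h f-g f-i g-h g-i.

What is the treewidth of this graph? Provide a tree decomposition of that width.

The largest bag has 4 vertices, giving width 3; this decomposition certifies tw(G) ≤ 3. Conversely, {a, d, e, h} is a clique of size 4, and the vertices of any clique must share a bag in every tree decomposition; so some bag has ≥ 4 vertices and tw(G) ≥ 3. Hence tw(G) = 3 exactly.

Treewidth 3.
One optimal decomposition is:
Bags: B1 = {a, e, f, g}  B2 = {a, e, g, h}  B3 = {c, e, f, g}  B4 = {a, f, g, i}  B5 = {a, d, e, h}  B6 = {a, b, e, g}
Tree: B1–B2, B1–B3, B1–B4, B2–B5, B2–B6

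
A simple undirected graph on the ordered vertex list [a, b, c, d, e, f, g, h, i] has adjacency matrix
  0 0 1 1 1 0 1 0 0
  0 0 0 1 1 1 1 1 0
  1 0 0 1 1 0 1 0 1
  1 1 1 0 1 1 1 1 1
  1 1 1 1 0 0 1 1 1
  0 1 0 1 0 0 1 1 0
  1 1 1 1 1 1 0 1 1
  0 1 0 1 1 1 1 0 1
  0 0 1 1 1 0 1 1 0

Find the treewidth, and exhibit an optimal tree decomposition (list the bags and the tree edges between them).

Treewidth 4.
Bags: B1 = {c, d, e, g, i}  B2 = {d, e, g, h, i}  B3 = {b, d, e, g, h}  B4 = {b, d, f, g, h}  B5 = {a, c, d, e, g}
Tree: B1–B2, B2–B3, B3–B4, B1–B5

Every bag has size at most 5, so the width is 5 − 1 = 4 and tw(G) ≤ 4. For the lower bound, the 5 vertices {b, d, e, g, h} are pairwise adjacent, and any tree decomposition puts a clique entirely inside one bag — forcing width ≥ 4. Therefore the treewidth is 4.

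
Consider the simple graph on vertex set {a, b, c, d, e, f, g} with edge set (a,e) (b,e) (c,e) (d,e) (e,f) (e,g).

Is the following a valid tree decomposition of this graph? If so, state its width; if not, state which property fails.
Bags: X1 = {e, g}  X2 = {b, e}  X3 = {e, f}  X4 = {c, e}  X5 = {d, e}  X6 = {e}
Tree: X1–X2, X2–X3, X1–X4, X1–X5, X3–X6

A tree decomposition must satisfy three properties: every vertex lies in some bag; for every edge, both endpoints lie together in some bag; and for every vertex, the bags containing it form a connected subtree. Here vertex a appears in no bag, so the decomposition is invalid.

No — vertex a appears in no bag.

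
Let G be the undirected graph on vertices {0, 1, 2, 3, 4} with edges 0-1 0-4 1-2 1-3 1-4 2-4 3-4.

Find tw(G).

2

A width-2 tree decomposition is:
Bags: B1 = {0, 1, 4}  B2 = {1, 2, 4}  B3 = {1, 3, 4}
Tree: B1–B2, B2–B3
Each bag holds 3 vertices, so the decomposition has width 2, which upper-bounds the treewidth. On the other hand G contains the 3-clique {0, 1, 4}. A clique must lie in a single bag of any decomposition, so no decomposition can have width below 2. The upper and lower bounds meet at 2, so that is the treewidth.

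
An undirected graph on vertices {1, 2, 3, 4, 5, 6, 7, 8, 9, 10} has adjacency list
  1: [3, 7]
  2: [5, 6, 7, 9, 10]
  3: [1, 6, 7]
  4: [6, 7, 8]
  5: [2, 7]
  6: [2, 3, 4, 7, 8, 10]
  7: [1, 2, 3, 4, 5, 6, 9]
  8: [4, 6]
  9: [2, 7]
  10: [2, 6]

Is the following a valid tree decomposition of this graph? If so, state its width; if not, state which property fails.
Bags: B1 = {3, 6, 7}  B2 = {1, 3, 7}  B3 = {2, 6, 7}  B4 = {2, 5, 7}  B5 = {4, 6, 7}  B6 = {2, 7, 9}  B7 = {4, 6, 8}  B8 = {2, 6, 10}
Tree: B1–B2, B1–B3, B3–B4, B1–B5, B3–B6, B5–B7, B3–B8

Vertex coverage: the bags together contain {1, 2, 3, 4, 5, 6, 7, 8, 9, 10}, the full vertex set. Edge coverage: each edge of G has both endpoints in at least one bag. Running intersection: for every vertex, the bags containing it form a connected subtree. All three properties hold, so this is a valid tree decomposition of width max|bag| − 1 = 2, and hence tw(G) ≤ 2.

Yes; width 2.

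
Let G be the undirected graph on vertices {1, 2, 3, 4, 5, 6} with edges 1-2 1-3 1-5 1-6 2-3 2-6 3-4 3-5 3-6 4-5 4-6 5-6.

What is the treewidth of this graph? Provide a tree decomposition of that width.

Treewidth 3.
One such decomposition:
Bags: B1 = {1, 3, 5, 6}  B2 = {3, 4, 5, 6}  B3 = {1, 2, 3, 6}
Tree: B1–B2, B1–B3

Each bag holds 4 vertices, so the decomposition has width 3, which upper-bounds the treewidth. For the lower bound, the 4 vertices {1, 2, 3, 6} are pairwise adjacent, and any tree decomposition puts a clique entirely inside one bag — forcing width ≥ 3. Combining the bounds, tw(G) = 3.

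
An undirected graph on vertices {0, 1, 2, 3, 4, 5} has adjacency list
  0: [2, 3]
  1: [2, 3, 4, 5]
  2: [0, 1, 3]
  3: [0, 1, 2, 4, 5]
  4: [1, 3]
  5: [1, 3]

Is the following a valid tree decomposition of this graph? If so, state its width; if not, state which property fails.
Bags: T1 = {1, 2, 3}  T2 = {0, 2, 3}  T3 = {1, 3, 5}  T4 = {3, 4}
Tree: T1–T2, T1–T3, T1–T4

A tree decomposition must satisfy three properties: every vertex lies in some bag; for every edge, both endpoints lie together in some bag; and for every vertex, the bags containing it form a connected subtree. Here edge (1,4) lies in no bag, so the decomposition is invalid.

No — edge (1,4) lies in no bag.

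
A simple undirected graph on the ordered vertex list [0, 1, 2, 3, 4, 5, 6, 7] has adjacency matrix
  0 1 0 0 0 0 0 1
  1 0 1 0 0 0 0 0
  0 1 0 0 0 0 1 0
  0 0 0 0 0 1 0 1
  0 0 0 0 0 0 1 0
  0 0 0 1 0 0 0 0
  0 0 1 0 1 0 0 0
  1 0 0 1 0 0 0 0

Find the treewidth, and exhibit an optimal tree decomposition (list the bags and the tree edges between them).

Treewidth 1.
One such decomposition:
Bags: B1 = {4, 6}  B2 = {2, 6}  B3 = {1, 2}  B4 = {0, 1}  B5 = {0, 7}  B6 = {3, 7}  B7 = {3, 5}
Tree: B1–B2, B2–B3, B3–B4, B4–B5, B5–B6, B6–B7

The largest bag has 2 vertices, giving width 1; this decomposition certifies tw(G) ≤ 1. Any graph with an edge has treewidth ≥ 1, and G has the edge 4–6. Combining the bounds, tw(G) = 1.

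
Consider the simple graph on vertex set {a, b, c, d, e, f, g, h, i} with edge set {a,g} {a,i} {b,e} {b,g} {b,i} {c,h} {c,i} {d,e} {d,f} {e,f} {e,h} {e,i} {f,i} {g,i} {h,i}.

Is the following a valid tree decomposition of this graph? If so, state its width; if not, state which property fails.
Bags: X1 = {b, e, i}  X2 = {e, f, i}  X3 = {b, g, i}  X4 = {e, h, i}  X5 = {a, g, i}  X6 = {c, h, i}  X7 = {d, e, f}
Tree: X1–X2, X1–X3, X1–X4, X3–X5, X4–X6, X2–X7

Every vertex of G appears in some bag (union = {a, b, c, d, e, f, g, h, i}); every edge is covered by a bag; and for each vertex v the set of bags containing v is connected in the bag tree. The decomposition is therefore valid. The largest bag has 3 vertices, so the width is 2.

Yes; width 2.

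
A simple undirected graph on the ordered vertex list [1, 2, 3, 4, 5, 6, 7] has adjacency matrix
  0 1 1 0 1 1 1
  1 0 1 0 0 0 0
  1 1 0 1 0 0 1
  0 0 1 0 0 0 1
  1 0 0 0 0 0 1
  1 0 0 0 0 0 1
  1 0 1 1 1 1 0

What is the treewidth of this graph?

2

A width-2 tree decomposition is:
Bags: B1 = {1, 5, 7}  B2 = {1, 3, 7}  B3 = {3, 4, 7}  B4 = {1, 6, 7}  B5 = {1, 2, 3}
Tree: B1–B2, B2–B3, B1–B4, B2–B5
Every bag has size at most 3, so the width is 3 − 1 = 2 and tw(G) ≤ 2. On the other hand G contains the 3-clique {1, 2, 3}. A clique must lie in a single bag of any decomposition, so no decomposition can have width below 2. Hence tw(G) = 2 exactly.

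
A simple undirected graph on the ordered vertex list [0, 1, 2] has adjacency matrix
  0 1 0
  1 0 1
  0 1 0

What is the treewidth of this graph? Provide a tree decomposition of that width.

Treewidth 1.
One such decomposition:
Bags: B1 = {0, 1}  B2 = {1, 2}
Tree: B1–B2

Each bag holds 2 vertices, so the decomposition has width 1, which upper-bounds the treewidth. G has an edge, so its treewidth is at least 1. Therefore the treewidth is 1.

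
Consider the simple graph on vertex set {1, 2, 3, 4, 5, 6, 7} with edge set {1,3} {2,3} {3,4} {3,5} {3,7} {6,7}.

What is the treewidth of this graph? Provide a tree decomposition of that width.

The largest bag has 2 vertices, giving width 1; this decomposition certifies tw(G) ≤ 1. Any graph with an edge has treewidth ≥ 1, and G has the edge 3–7. Hence tw(G) = 1 exactly.

Treewidth 1.
Bags: B1 = {3, 7}  B2 = {1, 3}  B3 = {3, 5}  B4 = {3, 4}  B5 = {6, 7}  B6 = {2, 3}
Tree: B1–B2, B1–B3, B1–B4, B1–B5, B2–B6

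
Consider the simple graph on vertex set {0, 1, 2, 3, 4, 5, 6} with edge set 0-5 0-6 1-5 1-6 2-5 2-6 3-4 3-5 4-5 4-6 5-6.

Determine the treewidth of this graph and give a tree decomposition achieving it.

Treewidth 2.
Bags: B1 = {4, 5, 6}  B2 = {1, 5, 6}  B3 = {2, 5, 6}  B4 = {3, 4, 5}  B5 = {0, 5, 6}
Tree: B1–B2, B1–B3, B1–B4, B1–B5

Each bag holds 3 vertices, so the decomposition has width 2, which upper-bounds the treewidth. For the lower bound, the 3 vertices {3, 4, 5} are pairwise adjacent, and any tree decomposition puts a clique entirely inside one bag — forcing width ≥ 2. Hence tw(G) = 2 exactly.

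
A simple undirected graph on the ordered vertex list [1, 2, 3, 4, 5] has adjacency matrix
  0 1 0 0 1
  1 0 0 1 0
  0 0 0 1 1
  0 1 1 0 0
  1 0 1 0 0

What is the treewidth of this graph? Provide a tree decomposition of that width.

Every bag has size at most 3, so the width is 3 − 1 = 2 and tw(G) ≤ 2. For the lower bound, G contains the cycle 4–2–1–5–3–4, so G is not a forest; only forests have treewidth ≤ 1, hence tw(G) ≥ 2. Combining the bounds, tw(G) = 2.

Treewidth 2.
Bags: B1 = {1, 2, 4}  B2 = {1, 4, 5}  B3 = {3, 4, 5}
Tree: B1–B2, B2–B3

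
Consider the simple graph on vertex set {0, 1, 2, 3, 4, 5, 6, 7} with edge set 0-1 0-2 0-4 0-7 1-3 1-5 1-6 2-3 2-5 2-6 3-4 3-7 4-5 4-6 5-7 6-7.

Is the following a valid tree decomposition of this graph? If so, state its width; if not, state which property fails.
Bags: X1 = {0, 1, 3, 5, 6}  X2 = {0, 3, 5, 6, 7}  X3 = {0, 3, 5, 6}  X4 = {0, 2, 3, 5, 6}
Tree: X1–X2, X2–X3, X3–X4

No — vertex 4 appears in no bag.

A tree decomposition must satisfy three properties: every vertex lies in some bag; for every edge, both endpoints lie together in some bag; and for every vertex, the bags containing it form a connected subtree. Here vertex 4 appears in no bag, so the decomposition is invalid.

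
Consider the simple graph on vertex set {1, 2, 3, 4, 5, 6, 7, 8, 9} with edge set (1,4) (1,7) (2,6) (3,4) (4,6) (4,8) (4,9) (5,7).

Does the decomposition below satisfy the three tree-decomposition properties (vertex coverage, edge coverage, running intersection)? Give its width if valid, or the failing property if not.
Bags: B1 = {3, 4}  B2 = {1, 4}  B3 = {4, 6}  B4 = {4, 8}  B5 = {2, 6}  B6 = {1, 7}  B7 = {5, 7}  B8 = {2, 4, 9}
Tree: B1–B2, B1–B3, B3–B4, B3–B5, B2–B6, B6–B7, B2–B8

A tree decomposition must satisfy three properties: every vertex lies in some bag; for every edge, both endpoints lie together in some bag; and for every vertex, the bags containing it form a connected subtree. Here bags containing vertex 2 are not connected in the tree, so the decomposition is invalid.

No — bags containing vertex 2 are not connected in the tree.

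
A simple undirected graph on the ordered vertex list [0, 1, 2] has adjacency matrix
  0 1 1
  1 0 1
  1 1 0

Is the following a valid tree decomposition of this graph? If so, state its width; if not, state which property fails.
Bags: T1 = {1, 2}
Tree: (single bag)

No — vertex 0 appears in no bag.

A tree decomposition must satisfy three properties: every vertex lies in some bag; for every edge, both endpoints lie together in some bag; and for every vertex, the bags containing it form a connected subtree. Here vertex 0 appears in no bag, so the decomposition is invalid.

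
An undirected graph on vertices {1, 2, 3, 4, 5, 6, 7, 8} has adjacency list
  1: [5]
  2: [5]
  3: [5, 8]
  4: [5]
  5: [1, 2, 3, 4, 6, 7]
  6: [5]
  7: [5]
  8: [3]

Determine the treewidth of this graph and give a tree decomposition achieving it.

Each bag holds 2 vertices, so the decomposition has width 1, which upper-bounds the treewidth. G has an edge, so its treewidth is at least 1. The upper and lower bounds meet at 1, so that is the treewidth.

Treewidth 1.
Bags: B1 = {2, 5}  B2 = {3, 5}  B3 = {5, 7}  B4 = {3, 8}  B5 = {5, 6}  B6 = {4, 5}  B7 = {1, 5}
Tree: B1–B2, B1–B3, B2–B4, B1–B5, B3–B6, B1–B7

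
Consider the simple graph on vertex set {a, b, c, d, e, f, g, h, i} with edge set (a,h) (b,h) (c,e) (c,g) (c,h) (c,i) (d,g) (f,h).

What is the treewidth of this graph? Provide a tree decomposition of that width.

The largest bag has 2 vertices, giving width 1; this decomposition certifies tw(G) ≤ 1. Any graph with an edge has treewidth ≥ 1, and G has the edge c–g. The upper and lower bounds meet at 1, so that is the treewidth.

Treewidth 1.
Bags: B1 = {c, g}  B2 = {c, e}  B3 = {c, h}  B4 = {b, h}  B5 = {f, h}  B6 = {a, h}  B7 = {c, i}  B8 = {d, g}
Tree: B1–B2, B1–B3, B3–B4, B4–B5, B3–B6, B3–B7, B1–B8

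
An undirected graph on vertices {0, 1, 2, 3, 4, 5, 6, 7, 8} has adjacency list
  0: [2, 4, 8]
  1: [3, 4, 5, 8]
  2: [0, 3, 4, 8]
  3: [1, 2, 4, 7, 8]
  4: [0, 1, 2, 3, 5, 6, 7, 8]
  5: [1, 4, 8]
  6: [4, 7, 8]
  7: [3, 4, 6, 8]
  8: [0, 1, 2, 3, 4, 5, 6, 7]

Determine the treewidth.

A width-3 tree decomposition is:
Bags: B1 = {1, 3, 4, 8}  B2 = {3, 4, 7, 8}  B3 = {2, 3, 4, 8}  B4 = {0, 2, 4, 8}  B5 = {4, 6, 7, 8}  B6 = {1, 4, 5, 8}
Tree: B1–B2, B1–B3, B3–B4, B2–B5, B1–B6
Each bag holds 4 vertices, so the decomposition has width 3, which upper-bounds the treewidth. For the lower bound, the 4 vertices {0, 2, 4, 8} are pairwise adjacent, and any tree decomposition puts a clique entirely inside one bag — forcing width ≥ 3. Combining the bounds, tw(G) = 3.

3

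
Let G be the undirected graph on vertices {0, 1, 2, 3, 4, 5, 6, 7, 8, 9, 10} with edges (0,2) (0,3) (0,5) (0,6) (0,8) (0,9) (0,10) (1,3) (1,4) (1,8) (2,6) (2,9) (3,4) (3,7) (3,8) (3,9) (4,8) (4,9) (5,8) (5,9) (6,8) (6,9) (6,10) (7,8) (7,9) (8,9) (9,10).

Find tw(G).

3

A width-3 tree decomposition is:
Bags: B1 = {0, 3, 8, 9}  B2 = {0, 6, 8, 9}  B3 = {0, 2, 6, 9}  B4 = {3, 4, 8, 9}  B5 = {3, 7, 8, 9}  B6 = {0, 5, 8, 9}  B7 = {1, 3, 4, 8}  B8 = {0, 6, 9, 10}
Tree: B1–B2, B2–B3, B1–B4, B1–B5, B1–B6, B4–B7, B3–B8
Each bag holds 4 vertices, so the decomposition has width 3, which upper-bounds the treewidth. For the lower bound, the 4 vertices {1, 3, 4, 8} are pairwise adjacent, and any tree decomposition puts a clique entirely inside one bag — forcing width ≥ 3. Combining the bounds, tw(G) = 3.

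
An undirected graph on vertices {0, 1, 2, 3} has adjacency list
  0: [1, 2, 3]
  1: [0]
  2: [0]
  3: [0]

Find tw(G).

1

A width-1 tree decomposition is:
Bags: B1 = {0, 3}  B2 = {0, 1}  B3 = {0, 2}
Tree: B1–B2, B2–B3
Every bag has size at most 2, so the width is 2 − 1 = 1 and tw(G) ≤ 1. G has an edge, so its treewidth is at least 1. Hence tw(G) = 1 exactly.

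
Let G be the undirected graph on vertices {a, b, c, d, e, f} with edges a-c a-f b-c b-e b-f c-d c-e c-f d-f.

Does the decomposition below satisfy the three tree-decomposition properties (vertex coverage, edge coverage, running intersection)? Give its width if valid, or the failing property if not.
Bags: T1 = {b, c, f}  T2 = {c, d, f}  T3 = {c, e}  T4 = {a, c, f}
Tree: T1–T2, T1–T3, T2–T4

A tree decomposition must satisfy three properties: every vertex lies in some bag; for every edge, both endpoints lie together in some bag; and for every vertex, the bags containing it form a connected subtree. Here edge (b,e) lies in no bag, so the decomposition is invalid.

No — edge (b,e) lies in no bag.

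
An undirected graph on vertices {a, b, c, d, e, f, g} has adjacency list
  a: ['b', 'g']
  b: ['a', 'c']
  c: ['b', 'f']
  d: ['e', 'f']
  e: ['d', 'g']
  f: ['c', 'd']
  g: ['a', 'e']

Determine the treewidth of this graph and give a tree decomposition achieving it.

The largest bag has 3 vertices, giving width 2; this decomposition certifies tw(G) ≤ 2. Since a–b–c–f–d–e–g–a is a cycle in G, G is not acyclic. Forests are exactly the graphs of treewidth ≤ 1, so tw(G) ≥ 2. Combining the bounds, tw(G) = 2.

Treewidth 2.
One optimal decomposition is:
Bags: B1 = {a, b, c}  B2 = {a, c, f}  B3 = {a, d, f}  B4 = {a, d, e}  B5 = {a, e, g}
Tree: B1–B2, B2–B3, B3–B4, B4–B5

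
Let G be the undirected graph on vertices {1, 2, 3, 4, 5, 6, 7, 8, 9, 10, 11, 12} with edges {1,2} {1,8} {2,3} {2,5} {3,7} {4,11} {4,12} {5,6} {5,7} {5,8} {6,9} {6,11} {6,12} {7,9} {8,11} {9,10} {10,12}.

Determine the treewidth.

3

A width-3 tree decomposition is:
Bags: B1 = {4, 9, 10, 12}  B2 = {4, 6, 9, 12}  B3 = {4, 6, 9, 11}  B4 = {6, 7, 9, 11}  B5 = {5, 6, 7, 11}  B6 = {5, 7, 8, 11}  B7 = {3, 5, 7, 8}  B8 = {2, 3, 5, 8}  B9 = {1, 2, 3, 8}
Tree: B1–B2, B2–B3, B3–B4, B4–B5, B5–B6, B6–B7, B7–B8, B8–B9
The largest bag has 4 vertices, giving width 3; this decomposition certifies tw(G) ≤ 3. For the lower bound: the 4 vertex sets {4,10,12}, {9}, {6}, {5,7,8,11} are disjoint, each induces a connected subgraph, and every pair is joined by at least one edge of G. Contracting each set to a single vertex therefore yields K_{4} as a minor, and since treewidth is minor-monotone, tw(G) ≥ tw(K_{4}) = 3. Hence tw(G) = 3 exactly.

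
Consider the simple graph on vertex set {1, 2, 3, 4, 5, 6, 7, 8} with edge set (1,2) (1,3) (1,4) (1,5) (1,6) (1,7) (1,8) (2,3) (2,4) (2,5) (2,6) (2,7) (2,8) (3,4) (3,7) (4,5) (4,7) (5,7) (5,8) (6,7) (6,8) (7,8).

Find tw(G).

4

A width-4 tree decomposition is:
Bags: B1 = {1, 2, 5, 7, 8}  B2 = {1, 2, 4, 5, 7}  B3 = {1, 2, 3, 4, 7}  B4 = {1, 2, 6, 7, 8}
Tree: B1–B2, B2–B3, B1–B4
The largest bag has 5 vertices, giving width 4; this decomposition certifies tw(G) ≤ 4. For the lower bound, the 5 vertices {1, 2, 5, 7, 8} are pairwise adjacent, and any tree decomposition puts a clique entirely inside one bag — forcing width ≥ 4. Hence tw(G) = 4 exactly.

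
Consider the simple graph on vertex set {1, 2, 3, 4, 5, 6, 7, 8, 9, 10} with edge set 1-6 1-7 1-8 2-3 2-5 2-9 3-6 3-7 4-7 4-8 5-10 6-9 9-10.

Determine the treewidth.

A width-2 tree decomposition is:
Bags: B1 = {2, 5, 10}  B2 = {2, 9, 10}  B3 = {2, 3, 9}  B4 = {3, 6, 9}  B5 = {3, 6, 7}  B6 = {1, 6, 7}  B7 = {1, 4, 7}  B8 = {1, 4, 8}
Tree: B1–B2, B2–B3, B3–B4, B4–B5, B5–B6, B6–B7, B7–B8
The largest bag has 3 vertices, giving width 2; this decomposition certifies tw(G) ≤ 2. For the lower bound, G contains the cycle 5–10–9–2–5, so G is not a forest; only forests have treewidth ≤ 1, hence tw(G) ≥ 2. Therefore the treewidth is 2.

2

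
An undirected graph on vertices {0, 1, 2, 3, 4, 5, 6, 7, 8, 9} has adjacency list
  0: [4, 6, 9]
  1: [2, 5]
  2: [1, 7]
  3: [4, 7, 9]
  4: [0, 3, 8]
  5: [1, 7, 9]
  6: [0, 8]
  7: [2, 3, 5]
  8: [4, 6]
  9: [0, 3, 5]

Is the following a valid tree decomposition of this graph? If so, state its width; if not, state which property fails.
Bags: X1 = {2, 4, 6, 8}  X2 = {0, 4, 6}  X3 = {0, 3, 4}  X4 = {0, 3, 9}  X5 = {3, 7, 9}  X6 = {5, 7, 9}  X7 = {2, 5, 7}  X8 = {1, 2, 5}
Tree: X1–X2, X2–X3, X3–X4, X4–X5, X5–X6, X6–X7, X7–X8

No — bags containing vertex 2 are not connected in the tree.

A tree decomposition must satisfy three properties: every vertex lies in some bag; for every edge, both endpoints lie together in some bag; and for every vertex, the bags containing it form a connected subtree. Here bags containing vertex 2 are not connected in the tree, so the decomposition is invalid.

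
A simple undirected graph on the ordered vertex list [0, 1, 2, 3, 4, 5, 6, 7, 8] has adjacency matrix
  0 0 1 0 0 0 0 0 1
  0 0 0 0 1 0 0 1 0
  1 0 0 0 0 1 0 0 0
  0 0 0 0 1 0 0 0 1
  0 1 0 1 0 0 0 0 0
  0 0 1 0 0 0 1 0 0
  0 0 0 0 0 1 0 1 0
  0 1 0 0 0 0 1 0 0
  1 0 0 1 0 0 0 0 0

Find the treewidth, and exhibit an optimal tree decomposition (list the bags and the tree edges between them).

Treewidth 2.
One such decomposition:
Bags: B1 = {1, 3, 4}  B2 = {1, 3, 7}  B3 = {3, 6, 7}  B4 = {3, 5, 6}  B5 = {2, 3, 5}  B6 = {0, 2, 3}  B7 = {0, 3, 8}
Tree: B1–B2, B2–B3, B3–B4, B4–B5, B5–B6, B6–B7

Each bag holds 3 vertices, so the decomposition has width 2, which upper-bounds the treewidth. Since 3–4–1–7–6–5–2–0–8–3 is a cycle in G, G is not acyclic. Forests are exactly the graphs of treewidth ≤ 1, so tw(G) ≥ 2. The upper and lower bounds meet at 2, so that is the treewidth.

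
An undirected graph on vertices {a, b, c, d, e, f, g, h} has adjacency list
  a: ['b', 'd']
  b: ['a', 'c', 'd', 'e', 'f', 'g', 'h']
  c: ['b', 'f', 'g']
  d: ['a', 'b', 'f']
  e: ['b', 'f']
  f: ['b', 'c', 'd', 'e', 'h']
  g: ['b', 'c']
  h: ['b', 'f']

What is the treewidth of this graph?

2

A width-2 tree decomposition is:
Bags: B1 = {b, d, f}  B2 = {b, c, f}  B3 = {a, b, d}  B4 = {b, c, g}  B5 = {b, f, h}  B6 = {b, e, f}
Tree: B1–B2, B1–B3, B2–B4, B2–B5, B2–B6
The largest bag has 3 vertices, giving width 2; this decomposition certifies tw(G) ≤ 2. Conversely, {b, c, g} is a clique of size 3, and the vertices of any clique must share a bag in every tree decomposition; so some bag has ≥ 3 vertices and tw(G) ≥ 2. The upper and lower bounds meet at 2, so that is the treewidth.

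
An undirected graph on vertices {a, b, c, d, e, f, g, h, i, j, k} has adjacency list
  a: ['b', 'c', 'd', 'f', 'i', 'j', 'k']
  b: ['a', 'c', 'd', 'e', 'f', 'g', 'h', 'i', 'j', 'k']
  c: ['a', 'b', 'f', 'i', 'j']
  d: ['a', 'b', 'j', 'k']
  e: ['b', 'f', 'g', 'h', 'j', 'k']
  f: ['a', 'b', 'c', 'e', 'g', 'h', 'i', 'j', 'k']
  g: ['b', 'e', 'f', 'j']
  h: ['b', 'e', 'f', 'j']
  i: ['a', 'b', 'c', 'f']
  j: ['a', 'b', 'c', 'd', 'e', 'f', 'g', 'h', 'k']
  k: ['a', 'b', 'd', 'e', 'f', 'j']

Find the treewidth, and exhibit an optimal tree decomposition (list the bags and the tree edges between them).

Treewidth 4.
One optimal decomposition is:
Bags: B1 = {a, b, f, j, k}  B2 = {a, b, d, j, k}  B3 = {a, b, c, f, j}  B4 = {a, b, c, f, i}  B5 = {b, e, f, j, k}  B6 = {b, e, f, g, j}  B7 = {b, e, f, h, j}
Tree: B1–B2, B1–B3, B3–B4, B1–B5, B5–B6, B6–B7

The largest bag has 5 vertices, giving width 4; this decomposition certifies tw(G) ≤ 4. Conversely, {a, b, d, j, k} is a clique of size 5, and the vertices of any clique must share a bag in every tree decomposition; so some bag has ≥ 5 vertices and tw(G) ≥ 4. Therefore the treewidth is 4.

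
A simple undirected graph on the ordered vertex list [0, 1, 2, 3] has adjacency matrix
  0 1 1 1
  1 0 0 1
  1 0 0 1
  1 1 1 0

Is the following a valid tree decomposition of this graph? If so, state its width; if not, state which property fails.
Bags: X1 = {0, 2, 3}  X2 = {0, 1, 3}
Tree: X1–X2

Yes; width 2.

Checking the three conditions: (i) the bags cover all of {0, 1, 2, 3}; (ii) for each edge, some bag contains both endpoints; (iii) the bags containing any fixed vertex form a subtree. All hold, so the decomposition is valid with width 3 − 1 = 2.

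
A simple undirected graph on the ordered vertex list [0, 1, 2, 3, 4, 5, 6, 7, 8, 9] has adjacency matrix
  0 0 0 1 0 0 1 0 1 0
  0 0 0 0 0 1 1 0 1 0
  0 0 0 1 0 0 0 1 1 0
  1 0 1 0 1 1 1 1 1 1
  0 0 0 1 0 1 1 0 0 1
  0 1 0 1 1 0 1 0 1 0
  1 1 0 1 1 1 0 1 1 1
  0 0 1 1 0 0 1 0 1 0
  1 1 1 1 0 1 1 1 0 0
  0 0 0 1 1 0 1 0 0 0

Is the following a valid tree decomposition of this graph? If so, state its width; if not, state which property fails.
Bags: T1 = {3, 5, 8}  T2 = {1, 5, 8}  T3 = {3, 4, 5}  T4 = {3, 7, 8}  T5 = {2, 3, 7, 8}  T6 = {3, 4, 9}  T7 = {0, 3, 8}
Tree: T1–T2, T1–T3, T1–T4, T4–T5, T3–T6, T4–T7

No — vertex 6 appears in no bag.

A tree decomposition must satisfy three properties: every vertex lies in some bag; for every edge, both endpoints lie together in some bag; and for every vertex, the bags containing it form a connected subtree. Here vertex 6 appears in no bag, so the decomposition is invalid.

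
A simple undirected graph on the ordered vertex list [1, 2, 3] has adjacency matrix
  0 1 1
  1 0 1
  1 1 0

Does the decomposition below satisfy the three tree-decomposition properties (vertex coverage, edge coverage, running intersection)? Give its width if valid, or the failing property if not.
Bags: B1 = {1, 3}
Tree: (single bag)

A tree decomposition must satisfy three properties: every vertex lies in some bag; for every edge, both endpoints lie together in some bag; and for every vertex, the bags containing it form a connected subtree. Here vertex 2 appears in no bag, so the decomposition is invalid.

No — vertex 2 appears in no bag.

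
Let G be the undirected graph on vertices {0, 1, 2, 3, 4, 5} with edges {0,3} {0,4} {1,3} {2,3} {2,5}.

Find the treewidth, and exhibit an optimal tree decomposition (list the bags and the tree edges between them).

Treewidth 1.
One such decomposition:
Bags: B1 = {2, 3}  B2 = {1, 3}  B3 = {0, 3}  B4 = {2, 5}  B5 = {0, 4}
Tree: B1–B2, B2–B3, B1–B4, B3–B5

Every bag has size at most 2, so the width is 2 − 1 = 1 and tw(G) ≤ 1. Any graph with an edge has treewidth ≥ 1, and G has the edge 3–2. Hence tw(G) = 1 exactly.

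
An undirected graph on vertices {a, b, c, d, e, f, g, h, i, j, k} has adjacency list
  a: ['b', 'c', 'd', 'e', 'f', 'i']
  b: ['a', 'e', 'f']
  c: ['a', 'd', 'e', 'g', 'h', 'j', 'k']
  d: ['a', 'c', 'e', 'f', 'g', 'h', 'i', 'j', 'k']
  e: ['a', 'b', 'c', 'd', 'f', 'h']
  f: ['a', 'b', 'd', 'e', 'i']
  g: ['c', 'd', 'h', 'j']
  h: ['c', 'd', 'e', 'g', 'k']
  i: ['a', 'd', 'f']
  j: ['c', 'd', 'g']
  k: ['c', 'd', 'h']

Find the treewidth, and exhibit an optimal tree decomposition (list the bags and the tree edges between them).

The largest bag has 4 vertices, giving width 3; this decomposition certifies tw(G) ≤ 3. For the lower bound, the 4 vertices {c, d, g, j} are pairwise adjacent, and any tree decomposition puts a clique entirely inside one bag — forcing width ≥ 3. Combining the bounds, tw(G) = 3.

Treewidth 3.
One such decomposition:
Bags: B1 = {a, c, d, e}  B2 = {c, d, e, h}  B3 = {c, d, g, h}  B4 = {a, d, e, f}  B5 = {a, d, f, i}  B6 = {c, d, h, k}  B7 = {a, b, e, f}  B8 = {c, d, g, j}
Tree: B1–B2, B2–B3, B1–B4, B4–B5, B3–B6, B4–B7, B3–B8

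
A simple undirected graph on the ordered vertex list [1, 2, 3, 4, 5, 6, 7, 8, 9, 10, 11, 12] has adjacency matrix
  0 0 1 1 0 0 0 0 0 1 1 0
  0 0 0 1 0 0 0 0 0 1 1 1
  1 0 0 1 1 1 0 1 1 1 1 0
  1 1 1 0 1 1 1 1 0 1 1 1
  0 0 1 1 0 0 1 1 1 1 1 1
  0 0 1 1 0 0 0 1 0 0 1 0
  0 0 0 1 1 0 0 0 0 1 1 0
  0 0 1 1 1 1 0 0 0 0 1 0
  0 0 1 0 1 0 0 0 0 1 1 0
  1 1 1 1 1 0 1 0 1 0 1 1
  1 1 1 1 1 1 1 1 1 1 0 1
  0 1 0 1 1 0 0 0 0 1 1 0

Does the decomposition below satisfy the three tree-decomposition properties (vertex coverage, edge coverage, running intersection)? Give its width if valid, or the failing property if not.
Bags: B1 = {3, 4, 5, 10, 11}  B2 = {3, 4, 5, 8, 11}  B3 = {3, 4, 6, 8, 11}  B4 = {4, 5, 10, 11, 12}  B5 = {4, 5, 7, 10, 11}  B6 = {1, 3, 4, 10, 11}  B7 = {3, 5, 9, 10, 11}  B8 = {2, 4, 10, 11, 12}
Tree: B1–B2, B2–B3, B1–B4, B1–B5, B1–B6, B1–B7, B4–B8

Every vertex of G appears in some bag (union = {1, 2, 3, 4, 5, 6, 7, 8, 9, 10, 11, 12}); every edge is covered by a bag; and for each vertex v the set of bags containing v is connected in the bag tree. The decomposition is therefore valid. The largest bag has 5 vertices, so the width is 4.

Yes; width 4.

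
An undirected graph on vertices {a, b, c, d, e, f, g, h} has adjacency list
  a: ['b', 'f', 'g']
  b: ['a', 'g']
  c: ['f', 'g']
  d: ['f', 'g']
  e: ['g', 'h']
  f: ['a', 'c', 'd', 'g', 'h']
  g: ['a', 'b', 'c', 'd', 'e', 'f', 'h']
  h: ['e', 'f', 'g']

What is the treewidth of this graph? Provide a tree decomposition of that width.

Treewidth 2.
One optimal decomposition is:
Bags: B1 = {f, g, h}  B2 = {e, g, h}  B3 = {c, f, g}  B4 = {a, f, g}  B5 = {d, f, g}  B6 = {a, b, g}
Tree: B1–B2, B1–B3, B3–B4, B1–B5, B4–B6

The largest bag has 3 vertices, giving width 2; this decomposition certifies tw(G) ≤ 2. On the other hand G contains the 3-clique {e, g, h}. A clique must lie in a single bag of any decomposition, so no decomposition can have width below 2. The upper and lower bounds meet at 2, so that is the treewidth.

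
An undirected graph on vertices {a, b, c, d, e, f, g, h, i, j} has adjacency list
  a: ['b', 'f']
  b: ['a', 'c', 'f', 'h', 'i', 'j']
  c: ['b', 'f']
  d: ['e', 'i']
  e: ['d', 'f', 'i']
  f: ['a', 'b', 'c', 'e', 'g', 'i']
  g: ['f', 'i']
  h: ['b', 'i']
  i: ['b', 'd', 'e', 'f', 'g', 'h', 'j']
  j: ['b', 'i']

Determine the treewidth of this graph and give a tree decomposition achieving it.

Treewidth 2.
Bags: B1 = {b, f, i}  B2 = {b, i, j}  B3 = {b, c, f}  B4 = {e, f, i}  B5 = {a, b, f}  B6 = {d, e, i}  B7 = {f, g, i}  B8 = {b, h, i}
Tree: B1–B2, B1–B3, B1–B4, B1–B5, B4–B6, B4–B7, B2–B8

Every bag has size at most 3, so the width is 3 − 1 = 2 and tw(G) ≤ 2. Conversely, {b, c, f} is a clique of size 3, and the vertices of any clique must share a bag in every tree decomposition; so some bag has ≥ 3 vertices and tw(G) ≥ 2. The upper and lower bounds meet at 2, so that is the treewidth.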